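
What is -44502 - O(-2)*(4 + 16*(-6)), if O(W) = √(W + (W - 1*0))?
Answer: -44502 + 184*I ≈ -44502.0 + 184.0*I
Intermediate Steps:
O(W) = √2*√W (O(W) = √(W + (W + 0)) = √(W + W) = √(2*W) = √2*√W)
-44502 - O(-2)*(4 + 16*(-6)) = -44502 - √2*√(-2)*(4 + 16*(-6)) = -44502 - √2*(I*√2)*(4 - 96) = -44502 - 2*I*(-92) = -44502 - (-184)*I = -44502 + 184*I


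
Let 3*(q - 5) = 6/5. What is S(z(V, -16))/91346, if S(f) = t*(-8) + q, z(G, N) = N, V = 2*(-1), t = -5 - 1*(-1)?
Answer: 187/456730 ≈ 0.00040943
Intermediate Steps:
t = -4 (t = -5 + 1 = -4)
q = 27/5 (q = 5 + (6/5)/3 = 5 + (6*(⅕))/3 = 5 + (⅓)*(6/5) = 5 + ⅖ = 27/5 ≈ 5.4000)
V = -2
S(f) = 187/5 (S(f) = -4*(-8) + 27/5 = 32 + 27/5 = 187/5)
S(z(V, -16))/91346 = (187/5)/91346 = (187/5)*(1/91346) = 187/456730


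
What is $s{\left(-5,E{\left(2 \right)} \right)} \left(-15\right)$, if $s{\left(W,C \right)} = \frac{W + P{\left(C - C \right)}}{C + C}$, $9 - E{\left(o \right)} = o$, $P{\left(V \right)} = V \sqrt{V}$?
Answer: $\frac{75}{14} \approx 5.3571$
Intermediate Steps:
$P{\left(V \right)} = V^{\frac{3}{2}}$
$E{\left(o \right)} = 9 - o$
$s{\left(W,C \right)} = \frac{W}{2 C}$ ($s{\left(W,C \right)} = \frac{W + \left(C - C\right)^{\frac{3}{2}}}{C + C} = \frac{W + 0^{\frac{3}{2}}}{2 C} = \left(W + 0\right) \frac{1}{2 C} = W \frac{1}{2 C} = \frac{W}{2 C}$)
$s{\left(-5,E{\left(2 \right)} \right)} \left(-15\right) = \frac{1}{2} \left(-5\right) \frac{1}{9 - 2} \left(-15\right) = \frac{1}{2} \left(-5\right) \frac{1}{7} \left(-15\right) = \left(- \frac{5}{14}\right) \left(-15\right) = \frac{75}{14}$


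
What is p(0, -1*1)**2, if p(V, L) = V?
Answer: 0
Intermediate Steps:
p(0, -1*1)**2 = 0**2 = 0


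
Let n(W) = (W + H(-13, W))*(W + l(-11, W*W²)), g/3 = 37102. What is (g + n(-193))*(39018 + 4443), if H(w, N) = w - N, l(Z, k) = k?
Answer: 4066713395316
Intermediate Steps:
g = 111306 (g = 3*37102 = 111306)
n(W) = -13*W - 13*W³ (n(W) = (W + (-13 - W))*(W + W*W²) = -13*(W + W³) = -13*W - 13*W³)
(g + n(-193))*(39018 + 4443) = (111306 + 13*(-193)*(-1 - 1*(-193)²))*(39018 + 4443) = (111306 + 13*(-193)*(-1 - 1*37249))*43461 = (111306 + 13*(-193)*(-1 - 37249))*43461 = (111306 + 13*(-193)*(-37250))*43461 = (111306 + 93460250)*43461 = 93571556*43461 = 4066713395316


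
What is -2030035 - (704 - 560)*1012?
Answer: -2175763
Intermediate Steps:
-2030035 - (704 - 560)*1012 = -2030035 - 144*1012 = -2030035 - 1*145728 = -2030035 - 145728 = -2175763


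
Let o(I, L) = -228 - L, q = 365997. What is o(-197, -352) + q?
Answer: 366121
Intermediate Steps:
o(-197, -352) + q = (-228 - 1*(-352)) + 365997 = (-228 + 352) + 365997 = 124 + 365997 = 366121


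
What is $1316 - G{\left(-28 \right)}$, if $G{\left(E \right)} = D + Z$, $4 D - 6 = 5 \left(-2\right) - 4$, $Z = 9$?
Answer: $1309$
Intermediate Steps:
$D = -2$ ($D = \frac{3}{2} + \frac{5 \left(-2\right) - 4}{4} = \frac{3}{2} + \frac{-10 - 4}{4} = \frac{3}{2} + \frac{1}{4} \left(-14\right) = \frac{3}{2} - \frac{7}{2} = -2$)
$G{\left(E \right)} = 7$ ($G{\left(E \right)} = -2 + 9 = 7$)
$1316 - G{\left(-28 \right)} = 1316 - 7 = 1309$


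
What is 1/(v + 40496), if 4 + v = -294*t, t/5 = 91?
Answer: -1/93278 ≈ -1.0721e-5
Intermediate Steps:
t = 455 (t = 5*91 = 455)
v = -133774 (v = -4 - 294*455 = -4 - 133770 = -133774)
1/(v + 40496) = 1/(-133774 + 40496) = 1/(-93278) = -1/93278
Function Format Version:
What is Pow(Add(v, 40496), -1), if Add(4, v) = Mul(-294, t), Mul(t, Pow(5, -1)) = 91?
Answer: Rational(-1, 93278) ≈ -1.0721e-5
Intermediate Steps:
t = 455 (t = Mul(5, 91) = 455)
v = -133774 (v = Add(-4, Mul(-294, 455)) = Add(-4, -133770) = -133774)
Pow(Add(v, 40496), -1) = Pow(Add(-133774, 40496), -1) = Pow(-93278, -1) = Rational(-1, 93278)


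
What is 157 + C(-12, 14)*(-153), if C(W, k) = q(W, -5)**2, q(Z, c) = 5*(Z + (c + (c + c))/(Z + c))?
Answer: -8034556/17 ≈ -4.7262e+5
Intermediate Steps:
q(Z, c) = 5*Z + 15*c/(Z + c) (q(Z, c) = 5*(Z + (c + 2*c)/(Z + c)) = 5*(Z + (3*c)/(Z + c)) = 5*(Z + 3*c/(Z + c)) = 5*Z + 15*c/(Z + c))
C(W, k) = 25*(-15 + W**2 - 5*W)**2/(-5 + W)**2 (C(W, k) = (5*(W**2 + 3*(-5) + W*(-5))/(W - 5))**2 = (5*(W**2 - 15 - 5*W)/(-5 + W))**2 = (5*(-15 + W**2 - 5*W)/(-5 + W))**2 = 25*(-15 + W**2 - 5*W)**2/(-5 + W)**2)
157 + C(-12, 14)*(-153) = 157 + (25*(-15 + (-12)**2 - 5*(-12))**2/(-5 - 12)**2)*(-153) = 157 + (25*(-15 + 144 + 60)**2/(-17)**2)*(-153) = 157 + (25*(1/289)*189**2)*(-153) = 157 + (25*(1/289)*35721)*(-153) = 157 + (893025/289)*(-153) = 157 - 8037225/17 = -8034556/17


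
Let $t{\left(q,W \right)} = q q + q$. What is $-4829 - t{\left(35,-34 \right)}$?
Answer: $-6089$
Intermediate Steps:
$t{\left(q,W \right)} = q + q^{2}$ ($t{\left(q,W \right)} = q^{2} + q = q + q^{2}$)
$-4829 - t{\left(35,-34 \right)} = -4829 - 35 \left(1 + 35\right) = -4829 - 35 \cdot 36 = -4829 - 1260 = -6089$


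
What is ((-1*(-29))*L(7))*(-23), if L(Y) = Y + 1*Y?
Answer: -9338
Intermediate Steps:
L(Y) = 2*Y (L(Y) = Y + Y = 2*Y)
((-1*(-29))*L(7))*(-23) = ((-1*(-29))*(2*7))*(-23) = (29*14)*(-23) = 406*(-23) = -9338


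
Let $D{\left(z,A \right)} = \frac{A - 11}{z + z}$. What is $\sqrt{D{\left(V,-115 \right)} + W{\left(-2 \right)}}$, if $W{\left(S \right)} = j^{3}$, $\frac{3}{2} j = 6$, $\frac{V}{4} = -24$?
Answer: $\frac{\sqrt{4138}}{8} \approx 8.0409$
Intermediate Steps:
$V = -96$ ($V = 4 \left(-24\right) = -96$)
$j = 4$ ($j = \frac{2}{3} \cdot 6 = 4$)
$D{\left(z,A \right)} = \frac{-11 + A}{2 z}$
$W{\left(S \right)} = 64$ ($W{\left(S \right)} = 4^{3} = 64$)
$\sqrt{D{\left(V,-115 \right)} + W{\left(-2 \right)}} = \sqrt{\frac{-11 - 115}{2 \left(-96\right)} + 64} = \sqrt{\frac{1}{2} \left(- \frac{1}{96}\right) \left(-126\right) + 64} = \sqrt{\frac{21}{32} + 64} = \sqrt{\frac{2069}{32}} = \frac{\sqrt{4138}}{8}$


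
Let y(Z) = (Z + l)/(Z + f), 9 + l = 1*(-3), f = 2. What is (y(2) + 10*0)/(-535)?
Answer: 1/214 ≈ 0.0046729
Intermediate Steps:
l = -12 (l = -9 + 1*(-3) = -9 - 3 = -12)
y(Z) = (-12 + Z)/(2 + Z) (y(Z) = (Z - 12)/(Z + 2) = (-12 + Z)/(2 + Z))
(y(2) + 10*0)/(-535) = ((-12 + 2)/(2 + 2) + 10*0)/(-535) = (-10/4 + 0)*(-1/535) = ((¼)*(-10) + 0)*(-1/535) = (-5/2 + 0)*(-1/535) = -5/2*(-1/535) = 1/214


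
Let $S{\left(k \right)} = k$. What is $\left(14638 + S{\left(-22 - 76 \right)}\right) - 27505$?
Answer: $-12965$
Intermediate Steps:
$\left(14638 + S{\left(-22 - 76 \right)}\right) - 27505 = \left(14638 - 98\right) - 27505 = 14540 - 27505 = -12965$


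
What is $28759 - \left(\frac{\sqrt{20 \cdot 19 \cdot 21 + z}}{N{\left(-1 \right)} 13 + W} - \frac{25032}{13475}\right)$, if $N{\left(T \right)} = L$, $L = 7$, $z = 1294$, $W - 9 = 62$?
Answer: $\frac{55364651}{1925} - \frac{\sqrt{9274}}{162} \approx 28760.0$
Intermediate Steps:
$W = 71$ ($W = 9 + 62 = 71$)
$N{\left(T \right)} = 7$
$28759 - \left(\frac{\sqrt{20 \cdot 19 \cdot 21 + z}}{N{\left(-1 \right)} 13 + W} - \frac{25032}{13475}\right) = 28759 - \left(\frac{\sqrt{20 \cdot 19 \cdot 21 + 1294}}{7 \cdot 13 + 71} - \frac{25032}{13475}\right) = 28759 - \left(\frac{\sqrt{380 \cdot 21 + 1294}}{91 + 71} - \frac{3576}{1925}\right) = 28759 - \left(\frac{\sqrt{7980 + 1294}}{162} - \frac{3576}{1925}\right) = 28759 - \left(\sqrt{9274} \cdot \frac{1}{162} - \frac{3576}{1925}\right) = 28759 - \left(\frac{\sqrt{9274}}{162} - \frac{3576}{1925}\right) = 28759 - \left(- \frac{3576}{1925} + \frac{\sqrt{9274}}{162}\right) = 28759 + \left(\frac{3576}{1925} - \frac{\sqrt{9274}}{162}\right) = \frac{55364651}{1925} - \frac{\sqrt{9274}}{162}$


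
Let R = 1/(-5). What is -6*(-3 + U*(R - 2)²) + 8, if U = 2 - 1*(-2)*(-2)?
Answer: 2102/25 ≈ 84.080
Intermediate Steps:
R = -⅕ ≈ -0.20000
U = -2 (U = 2 + 2*(-2) = 2 - 4 = -2)
-6*(-3 + U*(R - 2)²) + 8 = -6*(-3 - 2*(-⅕ - 2)²) + 8 = -6*(-3 - 2*(-11/5)²) + 8 = -6*(-3 - 2*121/25) + 8 = -6*(-3 - 242/25) + 8 = -6*(-317/25) + 8 = 1902/25 + 8 = 2102/25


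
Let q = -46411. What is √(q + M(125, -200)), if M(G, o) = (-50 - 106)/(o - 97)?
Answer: I*√50541007/33 ≈ 215.43*I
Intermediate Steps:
M(G, o) = -156/(-97 + o)
√(q + M(125, -200)) = √(-46411 - 156/(-97 - 200)) = √(-46411 - 156/(-297)) = √(-46411 - 156*(-1/297)) = √(-46411 + 52/99) = √(-4594637/99) = I*√50541007/33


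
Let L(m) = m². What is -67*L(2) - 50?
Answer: -318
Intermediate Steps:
-67*L(2) - 50 = -67*2² - 50 = -67*4 - 50 = -268 - 50 = -318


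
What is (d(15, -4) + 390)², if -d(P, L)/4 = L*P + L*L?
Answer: 320356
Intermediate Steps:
d(P, L) = -4*L² - 4*L*P (d(P, L) = -4*(L*P + L*L) = -4*(L*P + L²) = -4*(L² + L*P) = -4*L² - 4*L*P)
(d(15, -4) + 390)² = (-4*(-4)*(-4 + 15) + 390)² = (-4*(-4)*11 + 390)² = (176 + 390)² = 566² = 320356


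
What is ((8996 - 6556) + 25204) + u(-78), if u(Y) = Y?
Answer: 27566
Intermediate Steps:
((8996 - 6556) + 25204) + u(-78) = ((8996 - 6556) + 25204) - 78 = (2440 + 25204) - 78 = 27644 - 78 = 27566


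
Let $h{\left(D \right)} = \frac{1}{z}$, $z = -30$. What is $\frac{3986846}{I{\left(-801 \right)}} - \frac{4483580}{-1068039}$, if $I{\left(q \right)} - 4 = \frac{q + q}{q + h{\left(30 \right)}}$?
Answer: $\frac{51163608068909767}{76997067588} \approx 6.6449 \cdot 10^{5}$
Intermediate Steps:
$h{\left(D \right)} = - \frac{1}{30}$ ($h{\left(D \right)} = \frac{1}{-30} = - \frac{1}{30}$)
$I{\left(q \right)} = 4 + \frac{2 q}{- \frac{1}{30} + q}$ ($I{\left(q \right)} = 4 + \frac{q + q}{q - \frac{1}{30}} = 4 + \frac{2 q}{- \frac{1}{30} + q}$)
$\frac{3986846}{I{\left(-801 \right)}} - \frac{4483580}{-1068039} = \frac{3986846}{4 \frac{1}{-1 + 30 \left(-801\right)} \left(-1 + 45 \left(-801\right)\right)} - \frac{4483580}{-1068039} = \frac{3986846}{4 \frac{1}{-1 - 24030} \left(-1 - 36045\right)} - - \frac{4483580}{1068039} = \frac{3986846}{4 \frac{1}{-24031} \left(-36046\right)} + \frac{4483580}{1068039} = \frac{3986846}{4 \left(- \frac{1}{24031}\right) \left(-36046\right)} + \frac{4483580}{1068039} = \frac{3986846}{\frac{144184}{24031}} + \frac{4483580}{1068039} = 3986846 \cdot \frac{24031}{144184} + \frac{4483580}{1068039} = \frac{47903948113}{72092} + \frac{4483580}{1068039} = \frac{51163608068909767}{76997067588}$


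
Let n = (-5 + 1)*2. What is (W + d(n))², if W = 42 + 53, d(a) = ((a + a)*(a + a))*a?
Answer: 3814209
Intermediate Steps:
n = -8 (n = -4*2 = -8)
d(a) = 4*a³ (d(a) = ((2*a)*(2*a))*a = (4*a²)*a = 4*a³)
W = 95
(W + d(n))² = (95 + 4*(-8)³)² = (95 + 4*(-512))² = (95 - 2048)² = (-1953)² = 3814209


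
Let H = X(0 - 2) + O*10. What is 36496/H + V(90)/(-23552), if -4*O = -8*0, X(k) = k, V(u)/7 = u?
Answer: -214888763/11776 ≈ -18248.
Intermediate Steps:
V(u) = 7*u
O = 0 (O = -(-2)*0 = -¼*0 = 0)
H = -2 (H = (0 - 2) + 0*10 = -2 + 0 = -2)
36496/H + V(90)/(-23552) = 36496/(-2) + (7*90)/(-23552) = 36496*(-½) + 630*(-1/23552) = -18248 - 315/11776 = -214888763/11776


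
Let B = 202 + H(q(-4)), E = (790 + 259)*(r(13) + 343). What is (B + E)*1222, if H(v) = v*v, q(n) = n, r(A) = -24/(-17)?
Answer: 7509924422/17 ≈ 4.4176e+8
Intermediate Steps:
r(A) = 24/17 (r(A) = -24*(-1/17) = 24/17)
E = 6141895/17 (E = (790 + 259)*(24/17 + 343) = 1049*(5855/17) = 6141895/17 ≈ 3.6129e+5)
H(v) = v²
B = 218 (B = 202 + (-4)² = 202 + 16 = 218)
(B + E)*1222 = (218 + 6141895/17)*1222 = (6145601/17)*1222 = 7509924422/17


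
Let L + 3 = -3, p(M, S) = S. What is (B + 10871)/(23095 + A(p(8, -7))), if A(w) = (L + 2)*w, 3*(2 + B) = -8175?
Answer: 8144/23123 ≈ 0.35220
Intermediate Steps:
B = -2727 (B = -2 + (⅓)*(-8175) = -2 - 2725 = -2727)
L = -6 (L = -3 - 3 = -6)
A(w) = -4*w (A(w) = (-6 + 2)*w = -4*w)
(B + 10871)/(23095 + A(p(8, -7))) = (-2727 + 10871)/(23095 - 4*(-7)) = 8144/(23095 + 28) = 8144/23123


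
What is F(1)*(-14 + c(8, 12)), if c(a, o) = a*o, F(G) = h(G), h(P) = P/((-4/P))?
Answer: -41/2 ≈ -20.500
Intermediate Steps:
h(P) = -P²/4 (h(P) = P*(-P/4) = -P²/4)
F(G) = -G²/4
F(1)*(-14 + c(8, 12)) = (-¼*1²)*(-14 + 8*12) = (-¼*1)*(-14 + 96) = -¼*82 = -41/2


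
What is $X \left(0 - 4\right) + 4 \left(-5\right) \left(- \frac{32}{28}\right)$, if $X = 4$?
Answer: $\frac{48}{7} \approx 6.8571$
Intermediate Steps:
$X \left(0 - 4\right) + 4 \left(-5\right) \left(- \frac{32}{28}\right) = 4 \left(0 - 4\right) + 4 \left(-5\right) \left(- \frac{32}{28}\right) = 4 \left(-4\right) - 20 \left(\left(-32\right) \frac{1}{28}\right) = -16 - - \frac{160}{7} = -16 + \frac{160}{7} = \frac{48}{7}$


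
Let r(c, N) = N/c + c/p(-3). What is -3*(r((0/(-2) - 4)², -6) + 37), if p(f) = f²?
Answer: -2765/24 ≈ -115.21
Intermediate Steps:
r(c, N) = c/9 + N/c (r(c, N) = N/c + c/((-3)²) = N/c + c/9 = c/9 + N/c)
-3*(r((0/(-2) - 4)², -6) + 37) = -3*(((0/(-2) - 4)²/9 - 6/(0/(-2) - 4)²) + 37) = -3*(((0*(-½) - 4)²/9 - 6/(0*(-½) - 4)²) + 37) = -3*(((0 - 4)²/9 - 6/(0 - 4)²) + 37) = -3*(((⅑)*(-4)² - 6/((-4)²)) + 37) = -3*(((⅑)*16 - 6/16) + 37) = -3*((16/9 - 6*1/16) + 37) = -3*((16/9 - 3/8) + 37) = -3*(101/72 + 37) = -3*2765/72 = -2765/24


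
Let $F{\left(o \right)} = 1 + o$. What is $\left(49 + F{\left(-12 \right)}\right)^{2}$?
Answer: $1444$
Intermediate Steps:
$\left(49 + F{\left(-12 \right)}\right)^{2} = \left(49 + \left(1 - 12\right)\right)^{2} = \left(49 - 11\right)^{2} = 38^{2} = 1444$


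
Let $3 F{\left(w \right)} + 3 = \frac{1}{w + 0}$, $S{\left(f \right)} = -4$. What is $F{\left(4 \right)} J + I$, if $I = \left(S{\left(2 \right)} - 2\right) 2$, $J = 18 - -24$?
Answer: $- \frac{101}{2} \approx -50.5$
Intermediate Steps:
$J = 42$ ($J = 18 + 24 = 42$)
$I = -12$ ($I = \left(-4 - 2\right) 2 = \left(-6\right) 2 = -12$)
$F{\left(w \right)} = -1 + \frac{1}{3 w}$ ($F{\left(w \right)} = -1 + \frac{1}{3 \left(w + 0\right)} = -1 + \frac{1}{3 w}$)
$F{\left(4 \right)} J + I = \frac{\frac{1}{3} - 4}{4} \cdot 42 - 12 = \frac{1}{4} \left(- \frac{11}{3}\right) 42 - 12 = \left(- \frac{11}{12}\right) 42 - 12 = - \frac{77}{2} - 12 = - \frac{101}{2}$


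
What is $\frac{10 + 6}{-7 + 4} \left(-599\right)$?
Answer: $\frac{9584}{3} \approx 3194.7$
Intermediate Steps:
$\frac{10 + 6}{-7 + 4} \left(-599\right) = \frac{16}{-3} \left(-599\right) = 16 \left(- \frac{1}{3}\right) \left(-599\right) = \left(- \frac{16}{3}\right) \left(-599\right) = \frac{9584}{3}$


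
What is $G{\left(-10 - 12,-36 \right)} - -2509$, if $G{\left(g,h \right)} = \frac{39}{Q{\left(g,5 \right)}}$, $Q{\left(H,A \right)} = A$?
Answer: $\frac{12584}{5} \approx 2516.8$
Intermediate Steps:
$G{\left(g,h \right)} = \frac{39}{5}$
$G{\left(-10 - 12,-36 \right)} - -2509 = \frac{39}{5} - -2509 = \frac{39}{5} + 2509 = \frac{12584}{5}$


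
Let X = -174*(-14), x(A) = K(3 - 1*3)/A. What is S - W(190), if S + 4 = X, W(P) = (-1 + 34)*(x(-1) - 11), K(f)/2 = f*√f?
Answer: 2795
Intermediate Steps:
K(f) = 2*f^(3/2) (K(f) = 2*(f*√f) = 2*f^(3/2))
x(A) = 0 (x(A) = (2*(3 - 1*3)^(3/2))/A = (2*(3 - 3)^(3/2))/A = (2*0^(3/2))/A = (2*0)/A = 0/A = 0)
X = 2436
W(P) = -363 (W(P) = (-1 + 34)*(0 - 11) = 33*(-11) = -363)
S = 2432 (S = -4 + 2436 = 2432)
S - W(190) = 2432 - 1*(-363) = 2432 + 363 = 2795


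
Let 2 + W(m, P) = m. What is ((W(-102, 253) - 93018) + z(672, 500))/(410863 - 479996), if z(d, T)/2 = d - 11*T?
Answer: 102778/69133 ≈ 1.4867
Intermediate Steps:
W(m, P) = -2 + m
z(d, T) = -22*T + 2*d (z(d, T) = 2*(d - 11*T) = -22*T + 2*d)
((W(-102, 253) - 93018) + z(672, 500))/(410863 - 479996) = (((-2 - 102) - 93018) + (-22*500 + 2*672))/(410863 - 479996) = ((-104 - 93018) + (-11000 + 1344))/(-69133) = (-93122 - 9656)*(-1/69133) = -102778*(-1/69133) = 102778/69133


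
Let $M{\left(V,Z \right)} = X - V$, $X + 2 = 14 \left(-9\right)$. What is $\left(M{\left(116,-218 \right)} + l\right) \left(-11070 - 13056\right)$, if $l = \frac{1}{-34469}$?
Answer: $\frac{202910203062}{34469} \approx 5.8867 \cdot 10^{6}$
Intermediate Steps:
$X = -128$ ($X = -2 + 14 \left(-9\right) = -2 - 126 = -128$)
$l = - \frac{1}{34469} \approx -2.9012 \cdot 10^{-5}$
$M{\left(V,Z \right)} = -128 - V$
$\left(M{\left(116,-218 \right)} + l\right) \left(-11070 - 13056\right) = \left(\left(-128 - 116\right) - \frac{1}{34469}\right) \left(-11070 - 13056\right) = \left(\left(-128 - 116\right) - \frac{1}{34469}\right) \left(-24126\right) = \left(-244 - \frac{1}{34469}\right) \left(-24126\right) = \left(- \frac{8410437}{34469}\right) \left(-24126\right) = \frac{202910203062}{34469}$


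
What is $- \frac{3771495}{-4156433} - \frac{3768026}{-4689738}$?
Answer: $\frac{16674435514784}{9746290892277} \approx 1.7108$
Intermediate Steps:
$- \frac{3771495}{-4156433} - \frac{3768026}{-4689738} = \left(-3771495\right) \left(- \frac{1}{4156433}\right) - - \frac{1884013}{2344869} = \frac{3771495}{4156433} + \frac{1884013}{2344869} = \frac{16674435514784}{9746290892277}$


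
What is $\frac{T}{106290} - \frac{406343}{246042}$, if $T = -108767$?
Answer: $- \frac{1943095769}{726439005} \approx -2.6748$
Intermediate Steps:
$\frac{T}{106290} - \frac{406343}{246042} = - \frac{108767}{106290} - \frac{406343}{246042} = - \frac{1943095769}{726439005}$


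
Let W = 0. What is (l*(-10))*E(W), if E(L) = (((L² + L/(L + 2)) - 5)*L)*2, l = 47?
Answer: 0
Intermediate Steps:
E(L) = 2*L*(-5 + L² + L/(2 + L)) (E(L) = (((L² + L/(2 + L)) - 5)*L)*2 = ((-5 + L² + L/(2 + L))*L)*2 = (L*(-5 + L² + L/(2 + L)))*2 = 2*L*(-5 + L² + L/(2 + L)))
(l*(-10))*E(W) = (47*(-10))*(2*0*(-10 + 0³ - 4*0 + 2*0²)/(2 + 0)) = -940*0*(-10 + 0 + 0 + 2*0)/2 = -940*0*(-10 + 0 + 0 + 0)/2 = -940*0*(-10)/2 = -470*0 = 0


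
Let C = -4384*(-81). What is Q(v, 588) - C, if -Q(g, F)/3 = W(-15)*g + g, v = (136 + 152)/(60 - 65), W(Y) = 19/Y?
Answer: -8878752/25 ≈ -3.5515e+5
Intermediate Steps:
C = 355104
v = -288/5 (v = 288/(-5) = 288*(-⅕) = -288/5 ≈ -57.600)
Q(g, F) = 4*g/5 (Q(g, F) = -3*((19/(-15))*g + g) = -3*((19*(-1/15))*g + g) = -3*(-19*g/15 + g) = -(-4)*g/5 = 4*g/5)
Q(v, 588) - C = (⅘)*(-288/5) - 1*355104 = -1152/25 - 355104 = -8878752/25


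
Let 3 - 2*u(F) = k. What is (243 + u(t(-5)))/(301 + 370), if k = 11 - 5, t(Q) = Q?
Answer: 483/1342 ≈ 0.35991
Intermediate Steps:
k = 6
u(F) = -3/2 (u(F) = 3/2 - 1/2*6 = 3/2 - 3 = -3/2)
(243 + u(t(-5)))/(301 + 370) = (243 - 3/2)/(301 + 370) = (483/2)/671 = (483/2)*(1/671) = 483/1342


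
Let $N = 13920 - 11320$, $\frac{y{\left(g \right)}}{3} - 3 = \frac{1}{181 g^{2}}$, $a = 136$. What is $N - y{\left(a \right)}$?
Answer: $\frac{8674087613}{3347776} \approx 2591.0$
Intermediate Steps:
$y{\left(g \right)} = 9 + \frac{3}{181 g^{2}}$
$N = 2600$
$N - y{\left(a \right)} = 2600 - \left(9 + \frac{3}{181 \cdot 18496}\right) = 2600 - \left(9 + \frac{3}{181} \cdot \frac{1}{18496}\right) = 2600 - \left(9 + \frac{3}{3347776}\right) = 2600 - \frac{30129987}{3347776} = \frac{8674087613}{3347776}$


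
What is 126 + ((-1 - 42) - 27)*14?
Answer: -854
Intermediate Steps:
126 + ((-1 - 42) - 27)*14 = 126 + (-43 - 27)*14 = 126 - 70*14 = 126 - 980 = -854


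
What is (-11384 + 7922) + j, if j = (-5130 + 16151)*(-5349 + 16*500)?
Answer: 29213209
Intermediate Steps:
j = 29216671 (j = 11021*(-5349 + 8000) = 11021*2651 = 29216671)
(-11384 + 7922) + j = (-11384 + 7922) + 29216671 = -3462 + 29216671 = 29213209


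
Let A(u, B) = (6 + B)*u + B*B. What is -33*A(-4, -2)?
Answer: 396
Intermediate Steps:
A(u, B) = B² + u*(6 + B) (A(u, B) = u*(6 + B) + B² = B² + u*(6 + B))
-33*A(-4, -2) = -33*((-2)² + 6*(-4) - 2*(-4)) = -33*(4 - 24 + 8) = -33*(-12) = 396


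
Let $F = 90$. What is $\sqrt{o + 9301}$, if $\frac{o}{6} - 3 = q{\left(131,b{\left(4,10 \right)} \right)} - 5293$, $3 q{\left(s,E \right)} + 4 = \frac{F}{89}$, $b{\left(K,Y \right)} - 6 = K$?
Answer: $\frac{i \sqrt{177786667}}{89} \approx 149.82 i$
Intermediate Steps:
$b{\left(K,Y \right)} = 6 + K$
$q{\left(s,E \right)} = - \frac{266}{267}$ ($q{\left(s,E \right)} = - \frac{4}{3} + \frac{90 \cdot \frac{1}{89}}{3} = - \frac{4}{3} + \frac{1}{3} \cdot \frac{90}{89} = - \frac{4}{3} + \frac{30}{89} = - \frac{266}{267}$)
$o = - \frac{2825392}{89}$ ($o = 18 + 6 \left(- \frac{266}{267} - 5293\right) = 18 + 6 \left(- \frac{1413497}{267}\right) = 18 - \frac{2826994}{89} = - \frac{2825392}{89} \approx -31746.0$)
$\sqrt{o + 9301} = \sqrt{- \frac{2825392}{89} + 9301} = \sqrt{- \frac{1997603}{89}} = \frac{i \sqrt{177786667}}{89}$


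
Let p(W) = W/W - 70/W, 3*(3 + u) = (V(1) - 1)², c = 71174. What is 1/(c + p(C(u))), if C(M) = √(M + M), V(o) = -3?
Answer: 949/67545061 + √42/1013175915 ≈ 1.4056e-5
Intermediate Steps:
u = 7/3 (u = -3 + (-3 - 1)²/3 = -3 + (⅓)*(-4)² = -3 + (⅓)*16 = -3 + 16/3 = 7/3 ≈ 2.3333)
C(M) = √2*√M (C(M) = √(2*M) = √2*√M)
p(W) = 1 - 70/W
1/(c + p(C(u))) = 1/(71174 + (-70 + √2*√(7/3))/((√2*√(7/3)))) = 1/(71174 + (-70 + √2*(√21/3))/((√2*(√21/3)))) = 1/(71174 + (-70 + √42/3)/((√42/3))) = 1/(71174 + (√42/14)*(-70 + √42/3)) = 1/(71174 + √42*(-70 + √42/3)/14)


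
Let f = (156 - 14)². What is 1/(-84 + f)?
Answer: 1/20080 ≈ 4.9801e-5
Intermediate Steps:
f = 20164 (f = 142² = 20164)
1/(-84 + f) = 1/(-84 + 20164) = 1/20080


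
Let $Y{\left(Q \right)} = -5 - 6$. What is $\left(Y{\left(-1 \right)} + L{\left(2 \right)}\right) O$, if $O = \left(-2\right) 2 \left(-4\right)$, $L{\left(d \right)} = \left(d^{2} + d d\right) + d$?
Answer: $-16$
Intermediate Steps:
$Y{\left(Q \right)} = -11$ ($Y{\left(Q \right)} = -5 - 6 = -11$)
$L{\left(d \right)} = d + 2 d^{2}$ ($L{\left(d \right)} = \left(d^{2} + d^{2}\right) + d = 2 d^{2} + d = d + 2 d^{2}$)
$O = 16$ ($O = \left(-4\right) \left(-4\right) = 16$)
$\left(Y{\left(-1 \right)} + L{\left(2 \right)}\right) O = \left(-11 + 2 \left(1 + 2 \cdot 2\right)\right) 16 = \left(-11 + 2 \left(1 + 4\right)\right) 16 = \left(-11 + 2 \cdot 5\right) 16 = \left(-11 + 10\right) 16 = \left(-1\right) 16 = -16$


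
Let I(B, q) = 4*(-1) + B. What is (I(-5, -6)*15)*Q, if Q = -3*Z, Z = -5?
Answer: -2025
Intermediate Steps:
I(B, q) = -4 + B
Q = 15 (Q = -3*(-5) = 15)
(I(-5, -6)*15)*Q = ((-4 - 5)*15)*15 = -9*15*15 = -135*15 = -2025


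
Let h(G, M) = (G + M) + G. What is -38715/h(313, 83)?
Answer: -38715/709 ≈ -54.605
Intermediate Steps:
h(G, M) = M + 2*G
-38715/h(313, 83) = -38715/(83 + 2*313) = -38715/(83 + 626) = -38715/709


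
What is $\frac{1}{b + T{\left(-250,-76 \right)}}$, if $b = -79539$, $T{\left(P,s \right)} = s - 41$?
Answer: $- \frac{1}{79656} \approx -1.2554 \cdot 10^{-5}$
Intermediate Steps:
$T{\left(P,s \right)} = -41 + s$
$\frac{1}{b + T{\left(-250,-76 \right)}} = \frac{1}{-79539 - 117} = \frac{1}{-79656} = - \frac{1}{79656}$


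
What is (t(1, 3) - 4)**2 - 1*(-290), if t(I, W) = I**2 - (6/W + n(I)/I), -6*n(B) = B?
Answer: 11281/36 ≈ 313.36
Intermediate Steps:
n(B) = -B/6
t(I, W) = 1/6 + I**2 - 6/W (t(I, W) = I**2 - (6/W + (-I/6)/I) = I**2 - (6/W - 1/6) = I**2 - (-1/6 + 6/W) = I**2 + (1/6 - 6/W) = 1/6 + I**2 - 6/W)
(t(1, 3) - 4)**2 - 1*(-290) = ((1/6 + 1**2 - 6/3) - 4)**2 - 1*(-290) = ((1/6 + 1 - 6*1/3) - 4)**2 + 290 = ((1/6 + 1 - 2) - 4)**2 + 290 = (-5/6 - 4)**2 + 290 = (-29/6)**2 + 290 = 841/36 + 290 = 11281/36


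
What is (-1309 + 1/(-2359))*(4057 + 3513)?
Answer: -23375645240/2359 ≈ -9.9091e+6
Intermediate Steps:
(-1309 + 1/(-2359))*(4057 + 3513) = (-1309 - 1/2359)*7570 = -3087932/2359*7570 = -23375645240/2359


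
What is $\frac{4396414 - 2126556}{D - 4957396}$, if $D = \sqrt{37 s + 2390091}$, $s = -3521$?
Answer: $- \frac{5626292484884}{12287886420501} - \frac{1134929 \sqrt{2259814}}{12287886420501} \approx -0.45801$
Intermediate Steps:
$D = \sqrt{2259814}$ ($D = \sqrt{37 \left(-3521\right) + 2390091} = \sqrt{-130277 + 2390091} = \sqrt{2259814} \approx 1503.3$)
$\frac{4396414 - 2126556}{D - 4957396} = \frac{4396414 - 2126556}{\sqrt{2259814} - 4957396} = \frac{2269858}{-4957396 + \sqrt{2259814}}$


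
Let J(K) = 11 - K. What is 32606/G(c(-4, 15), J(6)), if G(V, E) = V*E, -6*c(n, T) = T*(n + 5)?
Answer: -65212/25 ≈ -2608.5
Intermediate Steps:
c(n, T) = -T*(5 + n)/6 (c(n, T) = -T*(n + 5)/6 = -T*(5 + n)/6)
G(V, E) = E*V
32606/G(c(-4, 15), J(6)) = 32606/(((11 - 1*6)*(-⅙*15*(5 - 4)))) = 32606/(((11 - 6)*(-⅙*15*1))) = 32606/((5*(-5/2))) = 32606/(-25/2) = 32606*(-2/25) = -65212/25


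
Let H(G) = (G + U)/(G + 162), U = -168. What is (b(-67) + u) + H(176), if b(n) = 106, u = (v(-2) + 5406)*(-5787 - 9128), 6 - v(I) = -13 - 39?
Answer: -13772731722/169 ≈ -8.1495e+7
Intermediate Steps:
v(I) = 58 (v(I) = 6 - (-13 - 39) = 6 - 1*(-52) = 6 + 52 = 58)
u = -81495560 (u = (58 + 5406)*(-5787 - 9128) = 5464*(-14915) = -81495560)
H(G) = (-168 + G)/(162 + G) (H(G) = (G - 168)/(G + 162) = (-168 + G)/(162 + G))
(b(-67) + u) + H(176) = (106 - 81495560) + (-168 + 176)/(162 + 176) = -81495454 + 8/338 = -81495454 + (1/338)*8 = -81495454 + 4/169 = -13772731722/169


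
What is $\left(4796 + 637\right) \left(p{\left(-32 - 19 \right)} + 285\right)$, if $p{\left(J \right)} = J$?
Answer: $1271322$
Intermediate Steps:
$\left(4796 + 637\right) \left(p{\left(-32 - 19 \right)} + 285\right) = \left(4796 + 637\right) \left(\left(-32 - 19\right) + 285\right) = 5433 \left(\left(-32 - 19\right) + 285\right) = 5433 \left(-51 + 285\right) = 5433 \cdot 234 = 1271322$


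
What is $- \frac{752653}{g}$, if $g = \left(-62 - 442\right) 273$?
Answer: $\frac{752653}{137592} \approx 5.4702$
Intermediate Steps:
$g = -137592$ ($g = \left(-504\right) 273 = -137592$)
$- \frac{752653}{g} = - \frac{752653}{-137592} = \left(-752653\right) \left(- \frac{1}{137592}\right) = \frac{752653}{137592}$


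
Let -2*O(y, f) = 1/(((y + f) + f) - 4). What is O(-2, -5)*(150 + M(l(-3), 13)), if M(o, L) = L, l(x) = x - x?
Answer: 163/32 ≈ 5.0938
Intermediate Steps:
l(x) = 0
O(y, f) = -1/(2*(-4 + y + 2*f)) (O(y, f) = -1/(2*(((y + f) + f) - 4)) = -1/(2*(((f + y) + f) - 4)) = -1/(2*((y + 2*f) - 4)) = -1/(2*(-4 + y + 2*f)))
O(-2, -5)*(150 + M(l(-3), 13)) = (-1/(-8 + 2*(-2) + 4*(-5)))*(150 + 13) = -1/(-8 - 4 - 20)*163 = -1/(-32)*163 = -1*(-1/32)*163 = (1/32)*163 = 163/32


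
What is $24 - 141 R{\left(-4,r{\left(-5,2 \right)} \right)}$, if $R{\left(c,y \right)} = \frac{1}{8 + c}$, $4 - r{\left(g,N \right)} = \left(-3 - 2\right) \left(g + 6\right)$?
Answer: $- \frac{45}{4} \approx -11.25$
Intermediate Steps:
$r{\left(g,N \right)} = 34 + 5 g$ ($r{\left(g,N \right)} = 4 - \left(-3 - 2\right) \left(g + 6\right) = 4 - - 5 \left(6 + g\right) = 4 - \left(-30 - 5 g\right) = 4 + \left(30 + 5 g\right) = 34 + 5 g$)
$24 - 141 R{\left(-4,r{\left(-5,2 \right)} \right)} = 24 - \frac{141}{8 - 4} = 24 - \frac{141}{4} = - \frac{45}{4}$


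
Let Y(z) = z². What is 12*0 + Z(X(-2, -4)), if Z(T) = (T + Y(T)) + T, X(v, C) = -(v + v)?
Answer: 24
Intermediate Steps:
X(v, C) = -2*v
Z(T) = T² + 2*T (Z(T) = (T + T²) + T = T² + 2*T)
12*0 + Z(X(-2, -4)) = 12*0 + (-2*(-2))*(2 - 2*(-2)) = 0 + 4*(2 + 4) = 0 + 4*6 = 0 + 24 = 24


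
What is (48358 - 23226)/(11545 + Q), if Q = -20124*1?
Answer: -25132/8579 ≈ -2.9295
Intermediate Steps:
Q = -20124
(48358 - 23226)/(11545 + Q) = (48358 - 23226)/(11545 - 20124) = 25132/(-8579) = 25132*(-1/8579) = -25132/8579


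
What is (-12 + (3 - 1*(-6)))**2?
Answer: 9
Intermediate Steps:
(-12 + (3 - 1*(-6)))**2 = (-12 + (3 + 6))**2 = (-12 + 9)**2 = (-3)**2 = 9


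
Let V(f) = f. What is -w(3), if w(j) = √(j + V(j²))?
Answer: -2*√3 ≈ -3.4641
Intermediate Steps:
w(j) = √(j + j²)
-w(3) = -√(3*(1 + 3)) = -√(3*4) = -√12 = -2*√3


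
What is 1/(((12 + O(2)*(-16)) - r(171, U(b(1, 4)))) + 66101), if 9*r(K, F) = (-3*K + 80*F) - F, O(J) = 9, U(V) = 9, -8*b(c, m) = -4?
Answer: 1/65947 ≈ 1.5164e-5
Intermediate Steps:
b(c, m) = ½ (b(c, m) = -⅛*(-4) = ½)
r(K, F) = -K/3 + 79*F/9 (r(K, F) = ((-3*K + 80*F) - F)/9 = (-3*K + 79*F)/9 = -K/3 + 79*F/9)
1/(((12 + O(2)*(-16)) - r(171, U(b(1, 4)))) + 66101) = 1/(((12 + 9*(-16)) - (-⅓*171 + (79/9)*9)) + 66101) = 1/(((12 - 144) - (-57 + 79)) + 66101) = 1/((-132 - 1*22) + 66101) = 1/((-132 - 22) + 66101) = 1/(-154 + 66101) = 1/65947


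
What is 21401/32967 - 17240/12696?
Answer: -12360166/17439543 ≈ -0.70874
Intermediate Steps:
21401/32967 - 17240/12696 = 21401*(1/32967) - 17240*1/12696 = 21401/32967 - 2155/1587 = -12360166/17439543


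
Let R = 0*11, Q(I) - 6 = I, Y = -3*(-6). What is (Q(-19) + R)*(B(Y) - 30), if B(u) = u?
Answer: 156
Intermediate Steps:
Y = 18
Q(I) = 6 + I
R = 0
(Q(-19) + R)*(B(Y) - 30) = ((6 - 19) + 0)*(18 - 30) = (-13 + 0)*(-12) = -13*(-12) = 156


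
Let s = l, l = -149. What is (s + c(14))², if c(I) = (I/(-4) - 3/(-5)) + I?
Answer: 1901641/100 ≈ 19016.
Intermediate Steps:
c(I) = ⅗ + 3*I/4 (c(I) = (I*(-¼) - 3*(-⅕)) + I = (-I/4 + ⅗) + I = (⅗ - I/4) + I = ⅗ + 3*I/4)
s = -149
(s + c(14))² = (-149 + (⅗ + (¾)*14))² = (-149 + (⅗ + 21/2))² = (-149 + 111/10)² = (-1379/10)² = 1901641/100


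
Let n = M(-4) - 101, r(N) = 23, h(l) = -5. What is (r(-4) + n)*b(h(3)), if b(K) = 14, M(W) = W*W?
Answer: -868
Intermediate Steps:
M(W) = W²
n = -85 (n = (-4)² - 101 = 16 - 101 = -85)
(r(-4) + n)*b(h(3)) = (23 - 85)*14 = -62*14 = -868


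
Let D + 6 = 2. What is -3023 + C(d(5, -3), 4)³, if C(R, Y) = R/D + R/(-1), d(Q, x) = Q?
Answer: -209097/64 ≈ -3267.1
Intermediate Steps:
D = -4 (D = -6 + 2 = -4)
C(R, Y) = -5*R/4 (C(R, Y) = R/(-4) + R/(-1) = R*(-¼) + R*(-1) = -R/4 - R = -5*R/4)
-3023 + C(d(5, -3), 4)³ = -3023 + (-5/4*5)³ = -3023 + (-25/4)³ = -3023 - 15625/64 = -209097/64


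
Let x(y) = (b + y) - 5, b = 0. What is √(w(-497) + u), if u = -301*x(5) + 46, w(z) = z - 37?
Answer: 2*I*√122 ≈ 22.091*I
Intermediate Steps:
w(z) = -37 + z
x(y) = -5 + y (x(y) = (0 + y) - 5 = y - 5 = -5 + y)
u = 46 (u = -301*(-5 + 5) + 46 = -301*0 + 46 = 0 + 46 = 46)
√(w(-497) + u) = √((-37 - 497) + 46) = √(-534 + 46) = √(-488) = 2*I*√122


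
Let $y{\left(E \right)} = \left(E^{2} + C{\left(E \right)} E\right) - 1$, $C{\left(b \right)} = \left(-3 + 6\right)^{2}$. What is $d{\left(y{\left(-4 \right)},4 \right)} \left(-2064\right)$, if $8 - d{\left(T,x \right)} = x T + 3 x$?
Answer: $-165120$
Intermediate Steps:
$C{\left(b \right)} = 9$ ($C{\left(b \right)} = 3^{2} = 9$)
$y{\left(E \right)} = -1 + E^{2} + 9 E$ ($y{\left(E \right)} = \left(E^{2} + 9 E\right) - 1 = -1 + E^{2} + 9 E$)
$d{\left(T,x \right)} = 8 - 3 x - T x$ ($d{\left(T,x \right)} = 8 - \left(x T + 3 x\right) = 8 - \left(T x + 3 x\right) = 8 - \left(3 x + T x\right) = 8 - 3 x - T x$)
$d{\left(y{\left(-4 \right)},4 \right)} \left(-2064\right) = \left(8 - 12 - \left(-1 + \left(-4\right)^{2} + 9 \left(-4\right)\right) 4\right) \left(-2064\right) = \left(8 - 12 - \left(-1 + 16 - 36\right) 4\right) \left(-2064\right) = \left(8 - 12 - \left(-21\right) 4\right) \left(-2064\right) = \left(8 - 12 + 84\right) \left(-2064\right) = 80 \left(-2064\right) = -165120$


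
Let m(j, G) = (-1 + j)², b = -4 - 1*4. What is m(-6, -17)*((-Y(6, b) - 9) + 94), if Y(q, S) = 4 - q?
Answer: 4263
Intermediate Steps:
b = -8 (b = -4 - 4 = -8)
m(-6, -17)*((-Y(6, b) - 9) + 94) = (-1 - 6)²*((-(4 - 1*6) - 9) + 94) = (-7)²*((-(4 - 6) - 9) + 94) = 49*((-1*(-2) - 9) + 94) = 49*((2 - 9) + 94) = 49*(-7 + 94) = 49*87 = 4263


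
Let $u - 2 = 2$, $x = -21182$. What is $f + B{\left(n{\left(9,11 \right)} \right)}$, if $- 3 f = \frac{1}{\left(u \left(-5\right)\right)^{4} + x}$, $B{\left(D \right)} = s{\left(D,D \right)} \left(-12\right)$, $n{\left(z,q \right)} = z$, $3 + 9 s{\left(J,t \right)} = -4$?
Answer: $\frac{3886903}{416454} \approx 9.3333$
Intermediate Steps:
$u = 4$ ($u = 2 + 2 = 4$)
$s{\left(J,t \right)} = - \frac{7}{9}$ ($s{\left(J,t \right)} = - \frac{1}{3} + \frac{1}{9} \left(-4\right) = - \frac{1}{3} - \frac{4}{9} = - \frac{7}{9}$)
$B{\left(D \right)} = \frac{28}{3}$ ($B{\left(D \right)} = \left(- \frac{7}{9}\right) \left(-12\right) = \frac{28}{3}$)
$f = - \frac{1}{416454}$ ($f = - \frac{1}{3 \left(\left(4 \left(-5\right)\right)^{4} - 21182\right)} = - \frac{1}{3 \left(\left(-20\right)^{4} - 21182\right)} = - \frac{1}{3 \left(160000 - 21182\right)} = - \frac{1}{3 \cdot 138818} = \left(- \frac{1}{3}\right) \frac{1}{138818} = - \frac{1}{416454} \approx -2.4012 \cdot 10^{-6}$)
$f + B{\left(n{\left(9,11 \right)} \right)} = - \frac{1}{416454} + \frac{28}{3} = \frac{3886903}{416454}$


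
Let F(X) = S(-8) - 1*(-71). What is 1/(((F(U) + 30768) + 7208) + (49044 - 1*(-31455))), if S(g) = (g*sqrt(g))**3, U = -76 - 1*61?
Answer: 59273/7093685922 - 2048*I*sqrt(2)/3546842961 ≈ 8.3557e-6 - 8.1659e-7*I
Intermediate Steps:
U = -137 (U = -76 - 61 = -137)
S(g) = g**(9/2) (S(g) = (g**(3/2))**3 = g**(9/2))
F(X) = 71 + 8192*I*sqrt(2) (F(X) = (-8)**(9/2) - 1*(-71) = 8192*I*sqrt(2) + 71 = 71 + 8192*I*sqrt(2))
1/(((F(U) + 30768) + 7208) + (49044 - 1*(-31455))) = 1/((((71 + 8192*I*sqrt(2)) + 30768) + 7208) + (49044 - 1*(-31455))) = 1/(((30839 + 8192*I*sqrt(2)) + 7208) + (49044 + 31455)) = 1/((38047 + 8192*I*sqrt(2)) + 80499) = 1/(118546 + 8192*I*sqrt(2))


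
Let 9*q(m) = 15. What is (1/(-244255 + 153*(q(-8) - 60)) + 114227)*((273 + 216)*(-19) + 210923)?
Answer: 1457798949628472/63295 ≈ 2.3032e+10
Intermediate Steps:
q(m) = 5/3 (q(m) = (1/9)*15 = 5/3)
(1/(-244255 + 153*(q(-8) - 60)) + 114227)*((273 + 216)*(-19) + 210923) = (1/(-244255 + 153*(5/3 - 60)) + 114227)*((273 + 216)*(-19) + 210923) = (1/(-244255 + 153*(-175/3)) + 114227)*(489*(-19) + 210923) = (1/(-244255 - 8925) + 114227)*(-9291 + 210923) = (1/(-253180) + 114227)*201632 = (-1/253180 + 114227)*201632 = (28919991859/253180)*201632 = 1457798949628472/63295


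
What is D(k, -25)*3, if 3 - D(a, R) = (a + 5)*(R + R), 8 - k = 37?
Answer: -3591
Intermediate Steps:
k = -29 (k = 8 - 1*37 = 8 - 37 = -29)
D(a, R) = 3 - 2*R*(5 + a) (D(a, R) = 3 - (a + 5)*(R + R) = 3 - (5 + a)*2*R = 3 - 2*R*(5 + a))
D(k, -25)*3 = (3 - 10*(-25) - 2*(-25)*(-29))*3 = (3 + 250 - 1450)*3 = -1197*3 = -3591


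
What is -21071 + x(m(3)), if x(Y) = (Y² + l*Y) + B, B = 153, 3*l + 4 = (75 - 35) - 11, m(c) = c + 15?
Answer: -20444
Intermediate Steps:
m(c) = 15 + c
l = 25/3 (l = -4/3 + ((75 - 35) - 11)/3 = -4/3 + (40 - 11)/3 = -4/3 + (⅓)*29 = -4/3 + 29/3 = 25/3 ≈ 8.3333)
x(Y) = 153 + Y² + 25*Y/3 (x(Y) = (Y² + 25*Y/3) + 153 = 153 + Y² + 25*Y/3)
-21071 + x(m(3)) = -21071 + (153 + (15 + 3)² + 25*(15 + 3)/3) = -21071 + (153 + 18² + (25/3)*18) = -21071 + (153 + 324 + 150) = -21071 + 627 = -20444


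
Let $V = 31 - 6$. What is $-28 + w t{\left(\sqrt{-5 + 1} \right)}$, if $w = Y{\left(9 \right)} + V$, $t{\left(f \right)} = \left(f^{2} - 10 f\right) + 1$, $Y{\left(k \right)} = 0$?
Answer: $-103 - 500 i \approx -103.0 - 500.0 i$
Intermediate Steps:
$V = 25$ ($V = 31 - 6 = 25$)
$t{\left(f \right)} = 1 + f^{2} - 10 f$
$w = 25$ ($w = 0 + 25 = 25$)
$-28 + w t{\left(\sqrt{-5 + 1} \right)} = -28 + 25 \left(1 + \left(\sqrt{-5 + 1}\right)^{2} - 10 \sqrt{-5 + 1}\right) = -28 + 25 \left(1 + \left(\sqrt{-4}\right)^{2} - 10 \sqrt{-4}\right) = -28 + 25 \left(1 + \left(2 i\right)^{2} - 10 \cdot 2 i\right) = -28 + 25 \left(1 - 4 - 20 i\right) = -28 + 25 \left(-3 - 20 i\right) = -28 - \left(75 + 500 i\right) = -103 - 500 i$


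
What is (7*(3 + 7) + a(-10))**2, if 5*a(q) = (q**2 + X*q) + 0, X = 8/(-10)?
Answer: 209764/25 ≈ 8390.6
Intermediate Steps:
X = -4/5 (X = 8*(-1/10) = -4/5 ≈ -0.80000)
a(q) = -4*q/25 + q**2/5 (a(q) = ((q**2 - 4*q/5) + 0)/5 = (q**2 - 4*q/5)/5 = -4*q/25 + q**2/5)
(7*(3 + 7) + a(-10))**2 = (7*(3 + 7) + (1/25)*(-10)*(-4 + 5*(-10)))**2 = (7*10 + (1/25)*(-10)*(-4 - 50))**2 = (70 + (1/25)*(-10)*(-54))**2 = (70 + 108/5)**2 = (458/5)**2 = 209764/25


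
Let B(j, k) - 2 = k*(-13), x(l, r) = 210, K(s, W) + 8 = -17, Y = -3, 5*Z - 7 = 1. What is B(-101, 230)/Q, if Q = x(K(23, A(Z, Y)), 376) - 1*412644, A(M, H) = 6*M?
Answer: 166/22913 ≈ 0.0072448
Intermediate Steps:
Z = 8/5 (Z = 7/5 + (1/5)*1 = 7/5 + 1/5 = 8/5 ≈ 1.6000)
K(s, W) = -25 (K(s, W) = -8 - 17 = -25)
B(j, k) = 2 - 13*k (B(j, k) = 2 + k*(-13) = 2 - 13*k)
Q = -412434 (Q = 210 - 1*412644 = 210 - 412644 = -412434)
B(-101, 230)/Q = (2 - 13*230)/(-412434) = (2 - 2990)*(-1/412434) = -2988*(-1/412434) = 166/22913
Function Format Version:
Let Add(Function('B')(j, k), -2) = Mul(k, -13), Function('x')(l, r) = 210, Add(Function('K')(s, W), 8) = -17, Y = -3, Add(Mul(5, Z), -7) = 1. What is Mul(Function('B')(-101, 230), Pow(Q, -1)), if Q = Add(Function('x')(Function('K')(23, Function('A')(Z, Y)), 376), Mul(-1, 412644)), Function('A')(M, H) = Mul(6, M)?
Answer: Rational(166, 22913) ≈ 0.0072448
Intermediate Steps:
Z = Rational(8, 5) (Z = Add(Rational(7, 5), Mul(Rational(1, 5), 1)) = Add(Rational(7, 5), Rational(1, 5)) = Rational(8, 5) ≈ 1.6000)
Function('K')(s, W) = -25 (Function('K')(s, W) = Add(-8, -17) = -25)
Function('B')(j, k) = Add(2, Mul(-13, k)) (Function('B')(j, k) = Add(2, Mul(k, -13)) = Add(2, Mul(-13, k)))
Q = -412434 (Q = Add(210, Mul(-1, 412644)) = Add(210, -412644) = -412434)
Mul(Function('B')(-101, 230), Pow(Q, -1)) = Mul(Add(2, Mul(-13, 230)), Pow(-412434, -1)) = Mul(Add(2, -2990), Rational(-1, 412434)) = Mul(-2988, Rational(-1, 412434)) = Rational(166, 22913)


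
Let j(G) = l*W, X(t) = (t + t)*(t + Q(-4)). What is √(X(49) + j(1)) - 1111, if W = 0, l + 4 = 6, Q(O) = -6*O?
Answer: -1111 + 7*√146 ≈ -1026.4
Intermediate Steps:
l = 2 (l = -4 + 6 = 2)
X(t) = 2*t*(24 + t) (X(t) = (t + t)*(t - 6*(-4)) = (2*t)*(t + 24) = (2*t)*(24 + t) = 2*t*(24 + t))
j(G) = 0 (j(G) = 2*0 = 0)
√(X(49) + j(1)) - 1111 = √(2*49*(24 + 49) + 0) - 1111 = √(2*49*73 + 0) - 1111 = √(7154 + 0) - 1111 = √7154 - 1111 = 7*√146 - 1111 = -1111 + 7*√146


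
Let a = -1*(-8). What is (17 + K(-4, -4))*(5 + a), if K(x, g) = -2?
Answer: 195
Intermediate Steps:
a = 8
(17 + K(-4, -4))*(5 + a) = (17 - 2)*(5 + 8) = 15*13 = 195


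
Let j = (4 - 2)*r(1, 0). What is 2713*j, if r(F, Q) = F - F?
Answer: 0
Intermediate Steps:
r(F, Q) = 0
j = 0 (j = (4 - 2)*0 = 2*0 = 0)
2713*j = 2713*0 = 0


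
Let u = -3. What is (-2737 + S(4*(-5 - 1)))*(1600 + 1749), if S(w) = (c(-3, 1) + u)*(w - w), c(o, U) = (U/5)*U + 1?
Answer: -9166213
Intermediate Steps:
c(o, U) = 1 + U²/5 (c(o, U) = (U*(⅕))*U + 1 = (U/5)*U + 1 = U²/5 + 1 = 1 + U²/5)
S(w) = 0 (S(w) = ((1 + (⅕)*1²) - 3)*(w - w) = ((1 + (⅕)*1) - 3)*0 = ((1 + ⅕) - 3)*0 = (6/5 - 3)*0 = -9/5*0 = 0)
(-2737 + S(4*(-5 - 1)))*(1600 + 1749) = (-2737 + 0)*(1600 + 1749) = -2737*3349 = -9166213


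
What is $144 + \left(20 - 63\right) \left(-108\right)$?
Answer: $4788$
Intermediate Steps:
$144 + \left(20 - 63\right) \left(-108\right) = 144 - -4644 = 144 + 4644 = 4788$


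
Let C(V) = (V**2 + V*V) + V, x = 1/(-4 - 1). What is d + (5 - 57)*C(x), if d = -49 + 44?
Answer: 31/25 ≈ 1.2400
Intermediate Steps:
x = -1/5 (x = 1/(-5) = -1/5 ≈ -0.20000)
C(V) = V + 2*V**2 (C(V) = (V**2 + V**2) + V = 2*V**2 + V = V + 2*V**2)
d = -5
d + (5 - 57)*C(x) = -5 + (5 - 57)*(-(1 + 2*(-1/5))/5) = -5 - (-52)*(1 - 2/5)/5 = -5 - (-52)*3/(5*5) = -5 - 52*(-3/25) = -5 + 156/25 = 31/25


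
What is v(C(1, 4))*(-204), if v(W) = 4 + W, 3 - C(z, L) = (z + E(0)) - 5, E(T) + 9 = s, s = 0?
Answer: -4080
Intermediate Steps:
E(T) = -9 (E(T) = -9 + 0 = -9)
C(z, L) = 17 - z (C(z, L) = 3 - ((z - 9) - 5) = 3 - ((-9 + z) - 5) = 3 - (-14 + z) = 3 + (14 - z) = 17 - z)
v(C(1, 4))*(-204) = (4 + (17 - 1*1))*(-204) = (4 + (17 - 1))*(-204) = (4 + 16)*(-204) = 20*(-204) = -4080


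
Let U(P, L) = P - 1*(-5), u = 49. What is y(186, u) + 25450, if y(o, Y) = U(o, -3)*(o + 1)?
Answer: 61167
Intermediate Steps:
U(P, L) = 5 + P (U(P, L) = P + 5 = 5 + P)
y(o, Y) = (1 + o)*(5 + o) (y(o, Y) = (5 + o)*(o + 1) = (5 + o)*(1 + o) = (1 + o)*(5 + o))
y(186, u) + 25450 = (1 + 186)*(5 + 186) + 25450 = 187*191 + 25450 = 35717 + 25450 = 61167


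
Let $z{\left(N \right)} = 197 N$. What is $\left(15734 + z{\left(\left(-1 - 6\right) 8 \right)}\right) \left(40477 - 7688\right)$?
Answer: $154173878$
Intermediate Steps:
$\left(15734 + z{\left(\left(-1 - 6\right) 8 \right)}\right) \left(40477 - 7688\right) = \left(15734 + 197 \left(-1 - 6\right) 8\right) \left(40477 - 7688\right) = \left(15734 + 197 \left(\left(-7\right) 8\right)\right) 32789 = \left(15734 + 197 \left(-56\right)\right) 32789 = \left(15734 - 11032\right) 32789 = 4702 \cdot 32789 = 154173878$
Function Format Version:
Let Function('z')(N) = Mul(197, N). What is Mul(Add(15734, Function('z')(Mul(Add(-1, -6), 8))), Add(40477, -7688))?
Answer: 154173878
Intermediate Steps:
Mul(Add(15734, Function('z')(Mul(Add(-1, -6), 8))), Add(40477, -7688)) = Mul(Add(15734, Mul(197, Mul(Add(-1, -6), 8))), Add(40477, -7688)) = Mul(Add(15734, Mul(197, Mul(-7, 8))), 32789) = Mul(Add(15734, Mul(197, -56)), 32789) = Mul(Add(15734, -11032), 32789) = Mul(4702, 32789) = 154173878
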